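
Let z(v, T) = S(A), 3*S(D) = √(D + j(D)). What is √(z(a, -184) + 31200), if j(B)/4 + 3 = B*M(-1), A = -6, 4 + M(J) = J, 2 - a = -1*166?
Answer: √(280800 + 3*√102)/3 ≈ 176.64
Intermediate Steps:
a = 168 (a = 2 - (-1)*166 = 2 - 1*(-166) = 2 + 166 = 168)
M(J) = -4 + J
j(B) = -12 - 20*B (j(B) = -12 + 4*(B*(-4 - 1)) = -12 + 4*(B*(-5)) = -12 + 4*(-5*B) = -12 - 20*B)
S(D) = √(-12 - 19*D)/3 (S(D) = √(D + (-12 - 20*D))/3 = √(-12 - 19*D)/3)
z(v, T) = √102/3 (z(v, T) = √(-12 - 19*(-6))/3 = √(-12 + 114)/3 = √102/3)
√(z(a, -184) + 31200) = √(√102/3 + 31200) = √(31200 + √102/3)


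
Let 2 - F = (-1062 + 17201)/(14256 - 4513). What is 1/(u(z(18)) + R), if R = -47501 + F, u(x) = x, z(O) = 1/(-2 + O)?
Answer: -155888/7404772593 ≈ -2.1052e-5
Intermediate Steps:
F = 3347/9743 (F = 2 - (-1062 + 17201)/(14256 - 4513) = 2 - 16139/9743 = 3347/9743 ≈ 0.34353)
R = -462798896/9743 (R = -47501 + 3347/9743 = -462798896/9743 ≈ -47501.)
1/(u(z(18)) + R) = 1/(1/(-2 + 18) - 462798896/9743) = 1/(1/16 - 462798896/9743) = 1/(-7404772593/155888) = -155888/7404772593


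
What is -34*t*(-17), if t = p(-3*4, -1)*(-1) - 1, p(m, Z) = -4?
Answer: 1734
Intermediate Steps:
t = 3 (t = -4*(-1) - 1 = 4 - 1 = 3)
-34*t*(-17) = -34*3*(-17) = -102*(-17) = 1734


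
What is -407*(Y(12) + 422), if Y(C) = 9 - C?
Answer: -170533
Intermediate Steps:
-407*(Y(12) + 422) = -407*((9 - 1*12) + 422) = -407*((9 - 12) + 422) = -407*(-3 + 422) = -407*419 = -170533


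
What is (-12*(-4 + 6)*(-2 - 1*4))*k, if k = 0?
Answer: 0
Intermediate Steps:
(-12*(-4 + 6)*(-2 - 1*4))*k = -12*(-4 + 6)*(-2 - 1*4)*0 = -24*(-2 - 4)*0 = -24*(-6)*0 = -12*(-12)*0 = 144*0 = 0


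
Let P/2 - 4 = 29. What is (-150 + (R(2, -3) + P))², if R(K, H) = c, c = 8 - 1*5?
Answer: 6561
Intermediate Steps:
P = 66 (P = 8 + 2*29 = 8 + 58 = 66)
c = 3 (c = 8 - 5 = 3)
R(K, H) = 3
(-150 + (R(2, -3) + P))² = (-150 + (3 + 66))² = (-150 + 69)² = (-81)² = 6561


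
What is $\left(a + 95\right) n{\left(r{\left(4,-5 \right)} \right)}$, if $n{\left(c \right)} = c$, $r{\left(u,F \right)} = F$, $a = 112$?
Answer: $-1035$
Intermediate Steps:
$\left(a + 95\right) n{\left(r{\left(4,-5 \right)} \right)} = \left(112 + 95\right) \left(-5\right) = 207 \left(-5\right) = -1035$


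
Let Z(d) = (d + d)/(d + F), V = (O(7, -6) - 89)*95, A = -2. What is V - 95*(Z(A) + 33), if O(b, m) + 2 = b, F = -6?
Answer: -22325/2 ≈ -11163.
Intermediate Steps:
O(b, m) = -2 + b
V = -7980 (V = ((-2 + 7) - 89)*95 = (5 - 89)*95 = -84*95 = -7980)
Z(d) = 2*d/(-6 + d) (Z(d) = (d + d)/(d - 6) = (2*d)/(-6 + d) = 2*d/(-6 + d))
V - 95*(Z(A) + 33) = -7980 - 95*(2*(-2)/(-6 - 2) + 33) = -7980 - 95*(2*(-2)/(-8) + 33) = -7980 - 95*(2*(-2)*(-1/8) + 33) = -7980 - 95*(1/2 + 33) = -7980 - 95*67/2 = -7980 - 1*6365/2 = -7980 - 6365/2 = -22325/2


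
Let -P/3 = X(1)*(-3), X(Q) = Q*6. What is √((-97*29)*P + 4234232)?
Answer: √4082330 ≈ 2020.5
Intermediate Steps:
X(Q) = 6*Q
P = 54 (P = -3*6*1*(-3) = -18*(-3) = -3*(-18) = 54)
√((-97*29)*P + 4234232) = √(-97*29*54 + 4234232) = √(-2813*54 + 4234232) = √(-151902 + 4234232) = √4082330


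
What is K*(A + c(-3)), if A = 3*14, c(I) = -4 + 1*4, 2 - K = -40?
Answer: 1764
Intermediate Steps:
K = 42 (K = 2 - 1*(-40) = 2 + 40 = 42)
c(I) = 0 (c(I) = -4 + 4 = 0)
A = 42
K*(A + c(-3)) = 42*(42 + 0) = 42*42 = 1764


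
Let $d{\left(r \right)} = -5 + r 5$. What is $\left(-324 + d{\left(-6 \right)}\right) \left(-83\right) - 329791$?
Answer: $-299994$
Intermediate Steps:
$d{\left(r \right)} = -5 + 5 r$
$\left(-324 + d{\left(-6 \right)}\right) \left(-83\right) - 329791 = \left(-324 + \left(-5 + 5 \left(-6\right)\right)\right) \left(-83\right) - 329791 = \left(-324 - 35\right) \left(-83\right) - 329791 = \left(-359\right) \left(-83\right) - 329791 = 29797 - 329791 = -299994$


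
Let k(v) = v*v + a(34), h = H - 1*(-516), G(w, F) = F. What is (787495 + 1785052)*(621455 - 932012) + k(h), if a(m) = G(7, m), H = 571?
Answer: -798921297076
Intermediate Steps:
a(m) = m
h = 1087 (h = 571 - 1*(-516) = 571 + 516 = 1087)
k(v) = 34 + v**2 (k(v) = v*v + 34 = v**2 + 34 = 34 + v**2)
(787495 + 1785052)*(621455 - 932012) + k(h) = (787495 + 1785052)*(621455 - 932012) + (34 + 1087**2) = 2572547*(-310557) + (34 + 1181569) = -798922478679 + 1181603 = -798921297076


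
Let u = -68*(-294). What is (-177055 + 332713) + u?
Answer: 175650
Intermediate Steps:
u = 19992
(-177055 + 332713) + u = (-177055 + 332713) + 19992 = 155658 + 19992 = 175650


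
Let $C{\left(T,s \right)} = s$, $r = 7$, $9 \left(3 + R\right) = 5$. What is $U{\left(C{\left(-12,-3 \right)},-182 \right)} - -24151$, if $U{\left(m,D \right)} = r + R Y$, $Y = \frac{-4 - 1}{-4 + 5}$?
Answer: $\frac{217532}{9} \approx 24170.0$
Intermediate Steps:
$R = - \frac{22}{9}$ ($R = -3 + \frac{1}{9} \cdot 5 = -3 + \frac{5}{9} = - \frac{22}{9} \approx -2.4444$)
$Y = -5$ ($Y = - \frac{5}{1} = \left(-5\right) 1 = -5$)
$U{\left(m,D \right)} = \frac{173}{9}$ ($U{\left(m,D \right)} = 7 - - \frac{110}{9} = 7 + \frac{110}{9} = \frac{173}{9}$)
$U{\left(C{\left(-12,-3 \right)},-182 \right)} - -24151 = \frac{173}{9} - -24151 = \frac{173}{9} + 24151 = \frac{217532}{9}$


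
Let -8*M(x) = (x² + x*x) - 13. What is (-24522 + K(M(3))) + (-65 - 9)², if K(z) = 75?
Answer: -18971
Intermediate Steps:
M(x) = 13/8 - x²/4 (M(x) = -((x² + x*x) - 13)/8 = -((x² + x²) - 13)/8 = -(2*x² - 13)/8 = -(-13 + 2*x²)/8 = 13/8 - x²/4)
(-24522 + K(M(3))) + (-65 - 9)² = (-24522 + 75) + (-65 - 9)² = -24447 + (-74)² = -24447 + 5476 = -18971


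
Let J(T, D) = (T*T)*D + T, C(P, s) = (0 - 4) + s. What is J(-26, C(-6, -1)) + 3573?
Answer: 167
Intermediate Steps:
C(P, s) = -4 + s
J(T, D) = T + D*T² (J(T, D) = T²*D + T = D*T² + T = T + D*T²)
J(-26, C(-6, -1)) + 3573 = -26*(1 + (-4 - 1)*(-26)) + 3573 = -26*(1 - 5*(-26)) + 3573 = -26*(1 + 130) + 3573 = -26*131 + 3573 = -3406 + 3573 = 167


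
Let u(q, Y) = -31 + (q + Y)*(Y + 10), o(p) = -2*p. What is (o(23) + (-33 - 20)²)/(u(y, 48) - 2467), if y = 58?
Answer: 2763/3650 ≈ 0.75699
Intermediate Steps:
u(q, Y) = -31 + (10 + Y)*(Y + q) (u(q, Y) = -31 + (Y + q)*(10 + Y) = -31 + (10 + Y)*(Y + q))
(o(23) + (-33 - 20)²)/(u(y, 48) - 2467) = (-2*23 + (-33 - 20)²)/((-31 + 48² + 10*48 + 10*58 + 48*58) - 2467) = (-46 + (-53)²)/((-31 + 2304 + 480 + 580 + 2784) - 2467) = (-46 + 2809)/(6117 - 2467) = 2763/3650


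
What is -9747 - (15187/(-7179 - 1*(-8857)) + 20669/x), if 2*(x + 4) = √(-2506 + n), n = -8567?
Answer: -181765041149/18687886 + 41338*I*√11073/11137 ≈ -9726.4 + 390.58*I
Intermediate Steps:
x = -4 + I*√11073/2 (x = -4 + √(-2506 - 8567)/2 = -4 + √(-11073)/2 = -4 + (I*√11073)/2 = -4 + I*√11073/2 ≈ -4.0 + 52.614*I)
-9747 - (15187/(-7179 - 1*(-8857)) + 20669/x) = -9747 - (15187/(-7179 - 1*(-8857)) + 20669/(-4 + I*√11073/2)) = -9747 - (15187/(-7179 + 8857) + 20669/(-4 + I*√11073/2)) = -9747 - (15187/1678 + 20669/(-4 + I*√11073/2)) = -9747 + (-15187/1678 - 20669/(-4 + I*√11073/2)) = -16370653/1678 - 20669/(-4 + I*√11073/2)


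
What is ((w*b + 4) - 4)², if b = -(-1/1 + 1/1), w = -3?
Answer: 0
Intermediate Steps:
b = 0 (b = -(-1*1 + 1*1) = -(-1 + 1) = -1*0 = 0)
((w*b + 4) - 4)² = ((-3*0 + 4) - 4)² = ((0 + 4) - 4)² = (4 - 4)² = 0² = 0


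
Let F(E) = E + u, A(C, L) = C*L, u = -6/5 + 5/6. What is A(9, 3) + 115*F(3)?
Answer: 1979/6 ≈ 329.83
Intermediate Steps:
u = -11/30 (u = -6*⅕ + 5*(⅙) = -6/5 + ⅚ = -11/30 ≈ -0.36667)
F(E) = -11/30 + E (F(E) = E - 11/30 = -11/30 + E)
A(9, 3) + 115*F(3) = 9*3 + 115*(-11/30 + 3) = 27 + 115*(79/30) = 27 + 1817/6 = 1979/6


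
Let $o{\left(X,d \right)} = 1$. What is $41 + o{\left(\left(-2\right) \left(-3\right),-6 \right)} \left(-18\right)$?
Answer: $23$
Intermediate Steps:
$41 + o{\left(\left(-2\right) \left(-3\right),-6 \right)} \left(-18\right) = 41 + 1 \left(-18\right) = 41 - 18 = 23$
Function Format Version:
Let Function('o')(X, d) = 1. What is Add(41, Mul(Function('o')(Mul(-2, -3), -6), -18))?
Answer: 23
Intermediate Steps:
Add(41, Mul(Function('o')(Mul(-2, -3), -6), -18)) = Add(41, Mul(1, -18)) = Add(41, -18) = 23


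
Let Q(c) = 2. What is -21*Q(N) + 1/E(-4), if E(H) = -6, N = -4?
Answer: -253/6 ≈ -42.167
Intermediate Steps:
-21*Q(N) + 1/E(-4) = -21*2 + 1/(-6) = -42 - 1/6 = -253/6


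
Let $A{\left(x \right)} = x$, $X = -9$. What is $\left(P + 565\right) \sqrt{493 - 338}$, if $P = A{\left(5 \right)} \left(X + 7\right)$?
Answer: $555 \sqrt{155} \approx 6909.7$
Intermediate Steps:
$P = -10$ ($P = 5 \left(-9 + 7\right) = 5 \left(-2\right) = -10$)
$\left(P + 565\right) \sqrt{493 - 338} = \left(-10 + 565\right) \sqrt{493 - 338} = 555 \sqrt{155}$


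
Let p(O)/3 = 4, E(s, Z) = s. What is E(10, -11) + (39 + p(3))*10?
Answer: 520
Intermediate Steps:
p(O) = 12 (p(O) = 3*4 = 12)
E(10, -11) + (39 + p(3))*10 = 10 + (39 + 12)*10 = 10 + 51*10 = 10 + 510 = 520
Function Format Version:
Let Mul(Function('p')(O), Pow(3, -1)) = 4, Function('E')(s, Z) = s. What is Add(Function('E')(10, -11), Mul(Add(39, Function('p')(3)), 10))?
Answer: 520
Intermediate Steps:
Function('p')(O) = 12 (Function('p')(O) = Mul(3, 4) = 12)
Add(Function('E')(10, -11), Mul(Add(39, Function('p')(3)), 10)) = Add(10, Mul(Add(39, 12), 10)) = Add(10, Mul(51, 10)) = Add(10, 510) = 520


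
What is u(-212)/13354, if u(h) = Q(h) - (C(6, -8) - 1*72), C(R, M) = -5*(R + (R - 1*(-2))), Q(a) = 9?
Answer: 151/13354 ≈ 0.011307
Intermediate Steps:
C(R, M) = -10 - 10*R (C(R, M) = -5*(R + (R + 2)) = -5*(R + (2 + R)) = -5*(2 + 2*R) = -10 - 10*R)
u(h) = 151 (u(h) = 9 - ((-10 - 10*6) - 1*72) = 9 - ((-10 - 60) - 72) = 9 - (-70 - 72) = 9 - 1*(-142) = 9 + 142 = 151)
u(-212)/13354 = 151/13354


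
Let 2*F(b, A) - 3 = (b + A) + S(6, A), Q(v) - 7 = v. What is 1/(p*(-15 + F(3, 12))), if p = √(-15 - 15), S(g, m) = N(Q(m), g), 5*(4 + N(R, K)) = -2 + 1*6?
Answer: I*√30/228 ≈ 0.024023*I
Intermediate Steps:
Q(v) = 7 + v
N(R, K) = -16/5 (N(R, K) = -4 + (-2 + 1*6)/5 = -4 + (-2 + 6)/5 = -4 + (⅕)*4 = -4 + ⅘ = -16/5)
S(g, m) = -16/5
F(b, A) = -⅒ + A/2 + b/2 (F(b, A) = 3/2 + ((b + A) - 16/5)/2 = 3/2 + ((A + b) - 16/5)/2 = 3/2 + (-16/5 + A + b)/2 = 3/2 + (-8/5 + A/2 + b/2) = -⅒ + A/2 + b/2)
p = I*√30 (p = √(-30) = I*√30 ≈ 5.4772*I)
1/(p*(-15 + F(3, 12))) = 1/((I*√30)*(-15 + (-⅒ + (½)*12 + (½)*3))) = 1/((I*√30)*(-15 + (-⅒ + 6 + 3/2))) = 1/((I*√30)*(-15 + 37/5)) = 1/((I*√30)*(-38/5)) = 1/(-38*I*√30/5) = I*√30/228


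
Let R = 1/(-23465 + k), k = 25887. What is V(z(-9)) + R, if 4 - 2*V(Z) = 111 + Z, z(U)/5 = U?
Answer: -75081/2422 ≈ -31.000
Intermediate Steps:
z(U) = 5*U
R = 1/2422 (R = 1/(-23465 + 25887) = 1/2422 ≈ 0.00041288)
V(Z) = -107/2 - Z/2 (V(Z) = 2 - (111 + Z)/2 = 2 + (-111/2 - Z/2) = -107/2 - Z/2)
V(z(-9)) + R = (-107/2 - 5*(-9)/2) + 1/2422 = (-107/2 - ½*(-45)) + 1/2422 = (-107/2 + 45/2) + 1/2422 = -31 + 1/2422 = -75081/2422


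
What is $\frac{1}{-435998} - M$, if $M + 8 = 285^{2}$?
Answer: $- \frac{35410449567}{435998} \approx -81217.0$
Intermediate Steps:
$M = 81217$ ($M = -8 + 285^{2} = -8 + 81225 = 81217$)
$\frac{1}{-435998} - M = \frac{1}{-435998} - 81217 = - \frac{1}{435998} - 81217 = - \frac{35410449567}{435998}$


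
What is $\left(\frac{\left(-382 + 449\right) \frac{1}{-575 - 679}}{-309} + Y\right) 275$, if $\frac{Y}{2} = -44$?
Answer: $- \frac{852467525}{35226} \approx -24200.0$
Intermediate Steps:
$Y = -88$ ($Y = 2 \left(-44\right) = -88$)
$\left(\frac{\left(-382 + 449\right) \frac{1}{-575 - 679}}{-309} + Y\right) 275 = \left(\frac{\left(-382 + 449\right) \frac{1}{-575 - 679}}{-309} - 88\right) 275 = \left(\frac{67}{-1254} \left(- \frac{1}{309}\right) - 88\right) 275 = \left(67 \left(- \frac{1}{1254}\right) \left(- \frac{1}{309}\right) - 88\right) 275 = \left(\left(- \frac{67}{1254}\right) \left(- \frac{1}{309}\right) - 88\right) 275 = \left(\frac{67}{387486} - 88\right) 275 = \left(- \frac{34098701}{387486}\right) 275 = - \frac{852467525}{35226}$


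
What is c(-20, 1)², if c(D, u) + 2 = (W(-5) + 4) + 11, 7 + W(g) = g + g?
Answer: 16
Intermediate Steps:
W(g) = -7 + 2*g (W(g) = -7 + (g + g) = -7 + 2*g)
c(D, u) = -4 (c(D, u) = -2 + (((-7 + 2*(-5)) + 4) + 11) = -2 + (((-7 - 10) + 4) + 11) = -2 + ((-17 + 4) + 11) = -2 + (-13 + 11) = -2 - 2 = -4)
c(-20, 1)² = (-4)² = 16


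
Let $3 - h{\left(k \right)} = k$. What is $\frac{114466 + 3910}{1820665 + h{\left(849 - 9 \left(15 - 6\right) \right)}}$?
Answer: $\frac{29594}{454975} \approx 0.065045$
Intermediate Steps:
$h{\left(k \right)} = 3 - k$
$\frac{114466 + 3910}{1820665 + h{\left(849 - 9 \left(15 - 6\right) \right)}} = \frac{114466 + 3910}{1820665 - \left(846 - 9 \left(15 - 6\right)\right)} = \frac{118376}{1820665 - \left(846 - 9 \cdot 9\right)} = \frac{118376}{1820665 + \left(3 - \left(849 - 81\right)\right)} = \frac{118376}{1820665 + \left(3 - 768\right)} = \frac{118376}{1820665 - 765} = \frac{118376}{1819900} = 118376 \cdot \frac{1}{1819900} = \frac{29594}{454975}$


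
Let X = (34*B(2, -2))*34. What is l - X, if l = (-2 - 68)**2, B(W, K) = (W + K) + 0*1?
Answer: 4900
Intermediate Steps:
B(W, K) = K + W (B(W, K) = (K + W) + 0 = K + W)
l = 4900 (l = (-70)**2 = 4900)
X = 0 (X = (34*(-2 + 2))*34 = (34*0)*34 = 0*34 = 0)
l - X = 4900 - 1*0 = 4900 + 0 = 4900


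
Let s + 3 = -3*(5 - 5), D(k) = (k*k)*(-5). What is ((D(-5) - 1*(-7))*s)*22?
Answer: 7788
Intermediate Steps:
D(k) = -5*k**2 (D(k) = k**2*(-5) = -5*k**2)
s = -3 (s = -3 - 3*(5 - 5) = -3 - 3*0 = -3 + 0 = -3)
((D(-5) - 1*(-7))*s)*22 = ((-5*(-5)**2 - 1*(-7))*(-3))*22 = ((-5*25 + 7)*(-3))*22 = ((-125 + 7)*(-3))*22 = -118*(-3)*22 = 354*22 = 7788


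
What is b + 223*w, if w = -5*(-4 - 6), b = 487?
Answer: 11637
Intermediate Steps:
w = 50 (w = -5*(-10) = 50)
b + 223*w = 487 + 223*50 = 487 + 11150 = 11637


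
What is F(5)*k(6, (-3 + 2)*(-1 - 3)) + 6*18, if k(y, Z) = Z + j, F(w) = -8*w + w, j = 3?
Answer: -137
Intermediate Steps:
F(w) = -7*w
k(y, Z) = 3 + Z (k(y, Z) = Z + 3 = 3 + Z)
F(5)*k(6, (-3 + 2)*(-1 - 3)) + 6*18 = (-7*5)*(3 + (-3 + 2)*(-1 - 3)) + 6*18 = -35*(3 - 1*(-4)) + 108 = -35*(3 + 4) + 108 = -35*7 + 108 = -245 + 108 = -137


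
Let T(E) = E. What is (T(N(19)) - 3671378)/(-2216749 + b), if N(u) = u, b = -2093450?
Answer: 3671359/4310199 ≈ 0.85178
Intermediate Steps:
(T(N(19)) - 3671378)/(-2216749 + b) = (19 - 3671378)/(-2216749 - 2093450) = -3671359/(-4310199) = -3671359*(-1/4310199) = 3671359/4310199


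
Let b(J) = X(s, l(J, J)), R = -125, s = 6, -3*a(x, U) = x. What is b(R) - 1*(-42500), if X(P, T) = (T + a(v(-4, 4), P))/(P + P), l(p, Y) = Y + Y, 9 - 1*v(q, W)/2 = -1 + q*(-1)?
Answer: 254873/6 ≈ 42479.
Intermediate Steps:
v(q, W) = 20 + 2*q (v(q, W) = 18 - 2*(-1 + q*(-1)) = 18 - 2*(-1 - q) = 18 + (2 + 2*q) = 20 + 2*q)
l(p, Y) = 2*Y
a(x, U) = -x/3
X(P, T) = (-4 + T)/(2*P) (X(P, T) = (T - (20 + 2*(-4))/3)/(P + P) = (T - (20 - 8)/3)/((2*P)) = (T - ⅓*12)*(1/(2*P)) = (T - 4)*(1/(2*P)) = (-4 + T)*(1/(2*P)) = (-4 + T)/(2*P))
b(J) = -⅓ + J/6 (b(J) = (½)*(-4 + 2*J)/6 = (½)*(⅙)*(-4 + 2*J) = -⅓ + J/6)
b(R) - 1*(-42500) = (-⅓ + (⅙)*(-125)) - 1*(-42500) = (-⅓ - 125/6) + 42500 = -127/6 + 42500 = 254873/6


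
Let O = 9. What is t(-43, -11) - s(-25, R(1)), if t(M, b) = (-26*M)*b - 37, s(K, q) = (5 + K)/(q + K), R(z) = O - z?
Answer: -209715/17 ≈ -12336.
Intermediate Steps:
R(z) = 9 - z
s(K, q) = (5 + K)/(K + q)
t(M, b) = -37 - 26*M*b (t(M, b) = -26*M*b - 37 = -37 - 26*M*b)
t(-43, -11) - s(-25, R(1)) = (-37 - 26*(-43)*(-11)) - (5 - 25)/(-25 + (9 - 1*1)) = (-37 - 12298) - (-20)/(-25 + (9 - 1)) = -12335 - (-20)/(-25 + 8) = -12335 - (-20)/(-17) = -12335 - (-1)*(-20)/17 = -12335 - 1*20/17 = -12335 - 20/17 = -209715/17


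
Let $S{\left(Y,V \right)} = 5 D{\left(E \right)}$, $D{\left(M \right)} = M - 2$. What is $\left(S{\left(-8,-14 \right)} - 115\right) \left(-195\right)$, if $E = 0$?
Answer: $24375$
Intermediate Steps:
$D{\left(M \right)} = -2 + M$ ($D{\left(M \right)} = M - 2 = -2 + M$)
$S{\left(Y,V \right)} = -10$ ($S{\left(Y,V \right)} = 5 \left(-2 + 0\right) = 5 \left(-2\right) = -10$)
$\left(S{\left(-8,-14 \right)} - 115\right) \left(-195\right) = \left(-10 - 115\right) \left(-195\right) = \left(-125\right) \left(-195\right) = 24375$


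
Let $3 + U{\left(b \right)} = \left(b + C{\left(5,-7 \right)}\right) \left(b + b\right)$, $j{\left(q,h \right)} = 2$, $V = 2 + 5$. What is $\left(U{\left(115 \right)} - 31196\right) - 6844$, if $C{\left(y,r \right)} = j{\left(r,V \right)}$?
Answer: $-11133$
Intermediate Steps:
$V = 7$
$C{\left(y,r \right)} = 2$
$U{\left(b \right)} = -3 + 2 b \left(2 + b\right)$ ($U{\left(b \right)} = -3 + \left(b + 2\right) \left(b + b\right) = -3 + \left(2 + b\right) 2 b = -3 + 2 b \left(2 + b\right)$)
$\left(U{\left(115 \right)} - 31196\right) - 6844 = \left(\left(-3 + 2 \cdot 115^{2} + 4 \cdot 115\right) - 31196\right) - 6844 = \left(\left(-3 + 2 \cdot 13225 + 460\right) - 31196\right) - 6844 = \left(\left(-3 + 26450 + 460\right) - 31196\right) - 6844 = \left(26907 - 31196\right) - 6844 = -4289 - 6844 = -11133$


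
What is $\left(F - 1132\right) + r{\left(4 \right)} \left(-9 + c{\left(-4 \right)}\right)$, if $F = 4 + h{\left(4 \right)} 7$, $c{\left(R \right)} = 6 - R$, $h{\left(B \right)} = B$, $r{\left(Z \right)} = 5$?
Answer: $-1095$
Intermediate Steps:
$F = 32$ ($F = 4 + 4 \cdot 7 = 4 + 28 = 32$)
$\left(F - 1132\right) + r{\left(4 \right)} \left(-9 + c{\left(-4 \right)}\right) = \left(32 - 1132\right) + 5 \left(-9 + \left(6 - -4\right)\right) = -1100 + 5 \left(-9 + \left(6 + 4\right)\right) = -1100 + 5 \left(-9 + 10\right) = -1100 + 5 \cdot 1 = -1100 + 5 = -1095$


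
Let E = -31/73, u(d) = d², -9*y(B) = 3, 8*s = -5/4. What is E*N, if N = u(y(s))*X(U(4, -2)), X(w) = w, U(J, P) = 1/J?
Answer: -31/2628 ≈ -0.011796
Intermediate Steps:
s = -5/32 (s = (-5/4)/8 = (-5*¼)/8 = (⅛)*(-5/4) = -5/32 ≈ -0.15625)
y(B) = -⅓ (y(B) = -⅑*3 = -⅓)
E = -31/73 (E = -31*1/73 = -31/73 ≈ -0.42466)
N = 1/36 (N = (-⅓)²/4 = (⅑)*(¼) = 1/36 ≈ 0.027778)
E*N = -31/73*1/36 = -31/2628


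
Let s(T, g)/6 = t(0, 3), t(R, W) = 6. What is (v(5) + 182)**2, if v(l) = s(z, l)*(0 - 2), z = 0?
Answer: 12100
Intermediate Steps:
s(T, g) = 36 (s(T, g) = 6*6 = 36)
v(l) = -72 (v(l) = 36*(0 - 2) = 36*(-2) = -72)
(v(5) + 182)**2 = (-72 + 182)**2 = 110**2 = 12100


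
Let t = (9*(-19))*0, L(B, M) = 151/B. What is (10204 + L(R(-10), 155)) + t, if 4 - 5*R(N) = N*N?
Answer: 978829/96 ≈ 10196.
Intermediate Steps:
R(N) = 4/5 - N**2/5 (R(N) = 4/5 - N*N/5 = 4/5 - N**2/5)
t = 0 (t = -171*0 = 0)
(10204 + L(R(-10), 155)) + t = (10204 + 151/(4/5 - 1/5*(-10)**2)) + 0 = (10204 + 151/(4/5 - 1/5*100)) + 0 = (10204 + 151/(4/5 - 20)) + 0 = (10204 + 151/(-96/5)) + 0 = (10204 + 151*(-5/96)) + 0 = (10204 - 755/96) + 0 = 978829/96 + 0 = 978829/96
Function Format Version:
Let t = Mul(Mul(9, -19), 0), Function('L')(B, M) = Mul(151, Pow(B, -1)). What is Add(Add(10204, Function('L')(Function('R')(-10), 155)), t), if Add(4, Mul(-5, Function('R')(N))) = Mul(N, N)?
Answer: Rational(978829, 96) ≈ 10196.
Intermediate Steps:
Function('R')(N) = Add(Rational(4, 5), Mul(Rational(-1, 5), Pow(N, 2))) (Function('R')(N) = Add(Rational(4, 5), Mul(Rational(-1, 5), Mul(N, N))) = Add(Rational(4, 5), Mul(Rational(-1, 5), Pow(N, 2))))
t = 0 (t = Mul(-171, 0) = 0)
Add(Add(10204, Function('L')(Function('R')(-10), 155)), t) = Add(Add(10204, Mul(151, Pow(Add(Rational(4, 5), Mul(Rational(-1, 5), Pow(-10, 2))), -1))), 0) = Add(Add(10204, Mul(151, Pow(Add(Rational(4, 5), Mul(Rational(-1, 5), 100)), -1))), 0) = Add(Add(10204, Mul(151, Pow(Add(Rational(4, 5), -20), -1))), 0) = Add(Add(10204, Mul(151, Pow(Rational(-96, 5), -1))), 0) = Add(Add(10204, Mul(151, Rational(-5, 96))), 0) = Add(Add(10204, Rational(-755, 96)), 0) = Add(Rational(978829, 96), 0) = Rational(978829, 96)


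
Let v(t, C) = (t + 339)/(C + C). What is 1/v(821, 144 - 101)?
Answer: 43/580 ≈ 0.074138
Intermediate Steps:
v(t, C) = (339 + t)/(2*C) (v(t, C) = (339 + t)/((2*C)) = (339 + t)*(1/(2*C)) = (339 + t)/(2*C))
1/v(821, 144 - 101) = 1/((339 + 821)/(2*(144 - 101))) = 1/((½)*1160/43) = 1/((½)*(1/43)*1160) = 1/(580/43) = 43/580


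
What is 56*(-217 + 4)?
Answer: -11928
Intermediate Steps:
56*(-217 + 4) = 56*(-213) = -11928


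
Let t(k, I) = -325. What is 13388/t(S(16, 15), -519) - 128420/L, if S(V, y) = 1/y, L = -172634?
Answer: -1134743746/28053025 ≈ -40.450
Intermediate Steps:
13388/t(S(16, 15), -519) - 128420/L = 13388/(-325) - 128420/(-172634) = 13388*(-1/325) - 128420*(-1/172634) = -13388/325 + 64210/86317 = -1134743746/28053025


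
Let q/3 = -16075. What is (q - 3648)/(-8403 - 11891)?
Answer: 51873/20294 ≈ 2.5561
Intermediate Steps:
q = -48225 (q = 3*(-16075) = -48225)
(q - 3648)/(-8403 - 11891) = (-48225 - 3648)/(-8403 - 11891) = -51873/(-20294) = -51873*(-1/20294) = 51873/20294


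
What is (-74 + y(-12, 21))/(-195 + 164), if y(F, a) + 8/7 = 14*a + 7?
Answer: -51/7 ≈ -7.2857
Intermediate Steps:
y(F, a) = 41/7 + 14*a (y(F, a) = -8/7 + (14*a + 7) = -8/7 + (7 + 14*a) = 41/7 + 14*a)
(-74 + y(-12, 21))/(-195 + 164) = (-74 + (41/7 + 14*21))/(-195 + 164) = (-74 + (41/7 + 294))/(-31) = (-74 + 2099/7)*(-1/31) = (1581/7)*(-1/31) = -51/7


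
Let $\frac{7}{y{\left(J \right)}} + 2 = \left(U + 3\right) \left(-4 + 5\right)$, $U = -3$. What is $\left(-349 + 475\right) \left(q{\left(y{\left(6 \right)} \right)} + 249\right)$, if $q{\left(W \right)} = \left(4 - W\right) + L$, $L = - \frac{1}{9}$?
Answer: $32305$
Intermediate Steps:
$L = - \frac{1}{9}$ ($L = \left(-1\right) \frac{1}{9} = - \frac{1}{9} \approx -0.11111$)
$y{\left(J \right)} = - \frac{7}{2}$ ($y{\left(J \right)} = \frac{7}{-2 + \left(-3 + 3\right) \left(-4 + 5\right)} = \frac{7}{-2 + 0 \cdot 1} = \frac{7}{-2 + 0} = \frac{7}{-2} = 7 \left(- \frac{1}{2}\right) = - \frac{7}{2}$)
$q{\left(W \right)} = \frac{35}{9} - W$ ($q{\left(W \right)} = \left(4 - W\right) - \frac{1}{9} = \frac{35}{9} - W$)
$\left(-349 + 475\right) \left(q{\left(y{\left(6 \right)} \right)} + 249\right) = \left(-349 + 475\right) \left(\left(\frac{35}{9} - - \frac{7}{2}\right) + 249\right) = 126 \left(\left(\frac{35}{9} + \frac{7}{2}\right) + 249\right) = 126 \left(\frac{133}{18} + 249\right) = 126 \cdot \frac{4615}{18} = 32305$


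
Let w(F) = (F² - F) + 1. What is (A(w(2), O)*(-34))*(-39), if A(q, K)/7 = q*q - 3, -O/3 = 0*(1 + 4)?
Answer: 55692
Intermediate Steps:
O = 0 (O = -0*(1 + 4) = -0*5 = -3*0 = 0)
w(F) = 1 + F² - F
A(q, K) = -21 + 7*q² (A(q, K) = 7*(q*q - 3) = 7*(q² - 3) = 7*(-3 + q²) = -21 + 7*q²)
(A(w(2), O)*(-34))*(-39) = ((-21 + 7*(1 + 2² - 1*2)²)*(-34))*(-39) = ((-21 + 7*(1 + 4 - 2)²)*(-34))*(-39) = ((-21 + 7*3²)*(-34))*(-39) = ((-21 + 7*9)*(-34))*(-39) = ((-21 + 63)*(-34))*(-39) = (42*(-34))*(-39) = -1428*(-39) = 55692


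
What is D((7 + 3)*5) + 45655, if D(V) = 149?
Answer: 45804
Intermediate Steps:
D((7 + 3)*5) + 45655 = 149 + 45655 = 45804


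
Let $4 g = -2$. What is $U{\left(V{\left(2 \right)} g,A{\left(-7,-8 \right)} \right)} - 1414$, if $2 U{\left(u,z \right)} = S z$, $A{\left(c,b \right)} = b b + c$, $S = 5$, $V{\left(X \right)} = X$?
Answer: $- \frac{2543}{2} \approx -1271.5$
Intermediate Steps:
$g = - \frac{1}{2}$ ($g = \frac{1}{4} \left(-2\right) = - \frac{1}{2} \approx -0.5$)
$A{\left(c,b \right)} = c + b^{2}$ ($A{\left(c,b \right)} = b^{2} + c = c + b^{2}$)
$U{\left(u,z \right)} = \frac{5 z}{2}$
$U{\left(V{\left(2 \right)} g,A{\left(-7,-8 \right)} \right)} - 1414 = \frac{5 \left(-7 + \left(-8\right)^{2}\right)}{2} - 1414 = \frac{5 \left(-7 + 64\right)}{2} - 1414 = \frac{5}{2} \cdot 57 - 1414 = \frac{285}{2} - 1414 = - \frac{2543}{2}$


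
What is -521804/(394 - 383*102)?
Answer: 130451/9668 ≈ 13.493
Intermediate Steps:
-521804/(394 - 383*102) = -521804/(394 - 39066) = -521804/(-38672) = -521804*(-1/38672) = 130451/9668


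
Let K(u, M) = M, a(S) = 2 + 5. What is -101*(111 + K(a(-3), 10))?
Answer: -12221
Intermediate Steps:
a(S) = 7
-101*(111 + K(a(-3), 10)) = -101*(111 + 10) = -101*121 = -12221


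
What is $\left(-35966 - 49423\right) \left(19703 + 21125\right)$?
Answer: $-3486262092$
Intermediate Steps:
$\left(-35966 - 49423\right) \left(19703 + 21125\right) = \left(-85389\right) 40828 = -3486262092$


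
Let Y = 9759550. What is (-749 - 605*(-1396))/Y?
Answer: 843831/9759550 ≈ 0.086462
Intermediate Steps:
(-749 - 605*(-1396))/Y = (-749 - 605*(-1396))/9759550 = (-749 + 844580)*(1/9759550) = 843831*(1/9759550) = 843831/9759550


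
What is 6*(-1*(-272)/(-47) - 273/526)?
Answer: -467709/12361 ≈ -37.837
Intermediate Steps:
6*(-1*(-272)/(-47) - 273/526) = 6*(272*(-1/47) - 273*1/526) = 6*(-272/47 - 273/526) = 6*(-155903/24722) = -467709/12361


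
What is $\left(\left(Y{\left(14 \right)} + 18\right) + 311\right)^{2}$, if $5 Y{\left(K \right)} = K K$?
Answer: $\frac{3389281}{25} \approx 1.3557 \cdot 10^{5}$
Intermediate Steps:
$Y{\left(K \right)} = \frac{K^{2}}{5}$ ($Y{\left(K \right)} = \frac{K K}{5} = \frac{K^{2}}{5}$)
$\left(\left(Y{\left(14 \right)} + 18\right) + 311\right)^{2} = \left(\left(\frac{14^{2}}{5} + 18\right) + 311\right)^{2} = \left(\left(\frac{1}{5} \cdot 196 + 18\right) + 311\right)^{2} = \left(\left(\frac{196}{5} + 18\right) + 311\right)^{2} = \left(\frac{286}{5} + 311\right)^{2} = \left(\frac{1841}{5}\right)^{2} = \frac{3389281}{25}$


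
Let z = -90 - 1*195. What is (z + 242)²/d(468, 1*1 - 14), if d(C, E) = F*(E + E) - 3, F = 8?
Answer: -1849/211 ≈ -8.7630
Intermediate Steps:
d(C, E) = -3 + 16*E (d(C, E) = 8*(E + E) - 3 = 8*(2*E) - 3 = 16*E - 3 = -3 + 16*E)
z = -285 (z = -90 - 195 = -285)
(z + 242)²/d(468, 1*1 - 14) = (-285 + 242)²/(-3 + 16*(1*1 - 14)) = (-43)²/(-3 + 16*(1 - 14)) = 1849/(-3 + 16*(-13)) = 1849/(-3 - 208) = 1849/(-211) = 1849*(-1/211) = -1849/211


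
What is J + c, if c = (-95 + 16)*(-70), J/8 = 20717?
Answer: 171266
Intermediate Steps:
J = 165736 (J = 8*20717 = 165736)
c = 5530 (c = -79*(-70) = 5530)
J + c = 165736 + 5530 = 171266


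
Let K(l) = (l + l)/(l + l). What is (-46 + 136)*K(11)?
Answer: 90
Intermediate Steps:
K(l) = 1 (K(l) = (2*l)/((2*l)) = (2*l)*(1/(2*l)) = 1)
(-46 + 136)*K(11) = (-46 + 136)*1 = 90*1 = 90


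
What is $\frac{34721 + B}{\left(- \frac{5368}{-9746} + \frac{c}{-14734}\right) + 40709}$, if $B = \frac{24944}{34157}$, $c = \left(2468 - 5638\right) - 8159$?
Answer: $\frac{7741149780709842}{9076295445551057} \approx 0.8529$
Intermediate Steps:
$c = -11329$ ($c = -3170 - 8159 = -11329$)
$B = \frac{24944}{34157}$ ($B = 24944 \cdot \frac{1}{34157} = \frac{24944}{34157} \approx 0.73028$)
$\frac{34721 + B}{\left(- \frac{5368}{-9746} + \frac{c}{-14734}\right) + 40709} = \frac{34721 + \frac{24944}{34157}}{\left(- \frac{5368}{-9746} - \frac{11329}{-14734}\right) + 40709} = \frac{1185990141}{34157 \left(\left(\left(-5368\right) \left(- \frac{1}{9746}\right) - - \frac{11329}{14734}\right) + 40709\right)} = \frac{1185990141}{34157 \left(\left(\frac{244}{443} + \frac{11329}{14734}\right) + 40709\right)} = \frac{1185990141}{34157 \left(\frac{8613843}{6527162} + 40709\right)} = \frac{1185990141}{34157 \cdot \frac{265722851701}{6527162}} = \frac{1185990141}{34157} \cdot \frac{6527162}{265722851701} = \frac{7741149780709842}{9076295445551057}$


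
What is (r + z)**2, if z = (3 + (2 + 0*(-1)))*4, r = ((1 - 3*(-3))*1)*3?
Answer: 2500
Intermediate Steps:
r = 30 (r = ((1 + 9)*1)*3 = (10*1)*3 = 10*3 = 30)
z = 20 (z = (3 + (2 + 0))*4 = (3 + 2)*4 = 5*4 = 20)
(r + z)**2 = (30 + 20)**2 = 50**2 = 2500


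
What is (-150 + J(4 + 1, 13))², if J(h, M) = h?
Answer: 21025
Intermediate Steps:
(-150 + J(4 + 1, 13))² = (-150 + (4 + 1))² = (-150 + 5)² = (-145)² = 21025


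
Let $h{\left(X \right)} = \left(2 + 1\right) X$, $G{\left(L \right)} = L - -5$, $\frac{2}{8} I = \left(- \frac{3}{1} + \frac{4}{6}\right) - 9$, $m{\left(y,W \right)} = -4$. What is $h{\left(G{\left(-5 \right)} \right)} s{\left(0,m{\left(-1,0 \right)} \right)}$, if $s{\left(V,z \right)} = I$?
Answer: $0$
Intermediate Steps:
$I = - \frac{136}{3}$ ($I = 4 \left(\left(- \frac{3}{1} + \frac{4}{6}\right) - 9\right) = 4 \left(\left(\left(-3\right) 1 + 4 \cdot \frac{1}{6}\right) - 9\right) = 4 \left(\left(-3 + \frac{2}{3}\right) - 9\right) = 4 \left(- \frac{7}{3} - 9\right) = 4 \left(- \frac{34}{3}\right) = - \frac{136}{3} \approx -45.333$)
$s{\left(V,z \right)} = - \frac{136}{3}$
$G{\left(L \right)} = 5 + L$ ($G{\left(L \right)} = L + 5 = 5 + L$)
$h{\left(X \right)} = 3 X$
$h{\left(G{\left(-5 \right)} \right)} s{\left(0,m{\left(-1,0 \right)} \right)} = 3 \left(5 - 5\right) \left(- \frac{136}{3}\right) = 3 \cdot 0 \left(- \frac{136}{3}\right) = 0 \left(- \frac{136}{3}\right) = 0$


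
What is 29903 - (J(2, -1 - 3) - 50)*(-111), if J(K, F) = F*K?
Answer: 23465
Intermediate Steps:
29903 - (J(2, -1 - 3) - 50)*(-111) = 29903 - ((-1 - 3)*2 - 50)*(-111) = 29903 - (-4*2 - 50)*(-111) = 29903 - (-8 - 50)*(-111) = 29903 - (-58)*(-111) = 29903 - 1*6438 = 29903 - 6438 = 23465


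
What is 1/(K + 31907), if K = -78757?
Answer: -1/46850 ≈ -2.1345e-5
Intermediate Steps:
1/(K + 31907) = 1/(-78757 + 31907) = 1/(-46850) = -1/46850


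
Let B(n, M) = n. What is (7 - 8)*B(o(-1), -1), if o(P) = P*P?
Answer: -1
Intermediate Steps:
o(P) = P**2
(7 - 8)*B(o(-1), -1) = (7 - 8)*(-1)**2 = -1*1 = -1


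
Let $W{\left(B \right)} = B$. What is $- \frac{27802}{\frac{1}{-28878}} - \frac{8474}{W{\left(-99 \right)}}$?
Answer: $\frac{79483757918}{99} \approx 8.0287 \cdot 10^{8}$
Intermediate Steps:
$- \frac{27802}{\frac{1}{-28878}} - \frac{8474}{W{\left(-99 \right)}} = - \frac{27802}{\frac{1}{-28878}} - \frac{8474}{-99} = - \frac{27802}{- \frac{1}{28878}} - - \frac{8474}{99} = \left(-27802\right) \left(-28878\right) + \frac{8474}{99} = 802866156 + \frac{8474}{99} = \frac{79483757918}{99}$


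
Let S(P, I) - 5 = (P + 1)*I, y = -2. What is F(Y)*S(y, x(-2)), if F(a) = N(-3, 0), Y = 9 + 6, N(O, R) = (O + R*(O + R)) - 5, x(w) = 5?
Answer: 0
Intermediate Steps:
S(P, I) = 5 + I*(1 + P) (S(P, I) = 5 + (P + 1)*I = 5 + (1 + P)*I = 5 + I*(1 + P))
N(O, R) = -5 + O + R*(O + R)
Y = 15
F(a) = -8 (F(a) = -5 - 3 + 0² - 3*0 = -5 - 3 + 0 + 0 = -8)
F(Y)*S(y, x(-2)) = -8*(5 + 5 + 5*(-2)) = -8*(5 + 5 - 10) = -8*0 = 0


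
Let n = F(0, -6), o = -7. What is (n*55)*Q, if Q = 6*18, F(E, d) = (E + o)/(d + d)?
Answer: 3465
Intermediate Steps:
F(E, d) = (-7 + E)/(2*d) (F(E, d) = (E - 7)/(d + d) = (-7 + E)/((2*d)) = (-7 + E)*(1/(2*d)) = (-7 + E)/(2*d))
n = 7/12 (n = (1/2)*(-7 + 0)/(-6) = (1/2)*(-1/6)*(-7) = 7/12 ≈ 0.58333)
Q = 108
(n*55)*Q = ((7/12)*55)*108 = (385/12)*108 = 3465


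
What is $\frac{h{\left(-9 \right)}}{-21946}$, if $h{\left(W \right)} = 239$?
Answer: $- \frac{239}{21946} \approx -0.01089$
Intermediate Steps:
$\frac{h{\left(-9 \right)}}{-21946} = \frac{239}{-21946} = 239 \left(- \frac{1}{21946}\right) = - \frac{239}{21946}$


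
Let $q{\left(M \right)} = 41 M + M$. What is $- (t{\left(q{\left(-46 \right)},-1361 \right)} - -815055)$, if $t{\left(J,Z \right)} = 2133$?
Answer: $-817188$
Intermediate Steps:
$q{\left(M \right)} = 42 M$
$- (t{\left(q{\left(-46 \right)},-1361 \right)} - -815055) = - (2133 - -815055) = - (2133 + 815055) = \left(-1\right) 817188 = -817188$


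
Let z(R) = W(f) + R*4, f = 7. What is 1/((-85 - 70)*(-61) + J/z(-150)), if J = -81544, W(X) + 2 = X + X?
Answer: 147/1410271 ≈ 0.00010424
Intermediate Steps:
W(X) = -2 + 2*X (W(X) = -2 + (X + X) = -2 + 2*X)
z(R) = 12 + 4*R (z(R) = (-2 + 2*7) + R*4 = (-2 + 14) + 4*R = 12 + 4*R)
1/((-85 - 70)*(-61) + J/z(-150)) = 1/((-85 - 70)*(-61) - 81544/(12 + 4*(-150))) = 1/(-155*(-61) - 81544/(12 - 600)) = 1/(9455 - 81544/(-588)) = 1/(9455 - 81544*(-1/588)) = 1/(9455 + 20386/147) = 1/(1410271/147) = 147/1410271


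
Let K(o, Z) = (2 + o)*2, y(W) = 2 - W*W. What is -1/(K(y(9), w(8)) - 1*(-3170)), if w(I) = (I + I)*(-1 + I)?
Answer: -1/3016 ≈ -0.00033156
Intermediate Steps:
w(I) = 2*I*(-1 + I) (w(I) = (2*I)*(-1 + I) = 2*I*(-1 + I))
y(W) = 2 - W²
K(o, Z) = 4 + 2*o
-1/(K(y(9), w(8)) - 1*(-3170)) = -1/((4 + 2*(2 - 1*9²)) - 1*(-3170)) = -1/((4 + 2*(2 - 1*81)) + 3170) = -1/((4 + 2*(2 - 81)) + 3170) = -1/((4 + 2*(-79)) + 3170) = -1/((4 - 158) + 3170) = -1/(-154 + 3170) = -1/3016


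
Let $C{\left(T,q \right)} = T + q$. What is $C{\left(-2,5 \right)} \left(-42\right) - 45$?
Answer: $-171$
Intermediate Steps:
$C{\left(-2,5 \right)} \left(-42\right) - 45 = \left(-2 + 5\right) \left(-42\right) - 45 = 3 \left(-42\right) - 45 = -126 - 45 = -171$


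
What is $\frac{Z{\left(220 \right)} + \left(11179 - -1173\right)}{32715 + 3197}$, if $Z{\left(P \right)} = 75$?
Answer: $\frac{12427}{35912} \approx 0.34604$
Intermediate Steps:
$\frac{Z{\left(220 \right)} + \left(11179 - -1173\right)}{32715 + 3197} = \frac{75 + \left(11179 - -1173\right)}{32715 + 3197} = \frac{75 + \left(11179 + 1173\right)}{35912} = \left(75 + 12352\right) \frac{1}{35912} = 12427 \cdot \frac{1}{35912} = \frac{12427}{35912}$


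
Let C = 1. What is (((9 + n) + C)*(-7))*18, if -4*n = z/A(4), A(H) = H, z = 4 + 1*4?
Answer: -1197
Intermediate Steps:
z = 8 (z = 4 + 4 = 8)
n = -½ (n = -2/4 = -¼*2 = -½ ≈ -0.50000)
(((9 + n) + C)*(-7))*18 = (((9 - ½) + 1)*(-7))*18 = ((17/2 + 1)*(-7))*18 = ((19/2)*(-7))*18 = -133/2*18 = -1197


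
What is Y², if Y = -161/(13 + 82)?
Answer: 25921/9025 ≈ 2.8721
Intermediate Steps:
Y = -161/95 ≈ -1.6947
Y² = (-161/95)² = 25921/9025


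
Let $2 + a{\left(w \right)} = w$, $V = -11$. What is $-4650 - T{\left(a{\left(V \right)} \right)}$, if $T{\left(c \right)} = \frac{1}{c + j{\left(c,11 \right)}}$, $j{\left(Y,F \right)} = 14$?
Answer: $-4651$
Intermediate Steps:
$a{\left(w \right)} = -2 + w$
$T{\left(c \right)} = \frac{1}{14 + c}$ ($T{\left(c \right)} = \frac{1}{c + 14} = \frac{1}{14 + c}$)
$-4650 - T{\left(a{\left(V \right)} \right)} = -4650 - \frac{1}{14 - 13} = -4650 - 1^{-1} = -4650 - 1 = -4651$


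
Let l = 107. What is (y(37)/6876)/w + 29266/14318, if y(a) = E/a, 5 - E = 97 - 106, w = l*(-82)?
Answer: 16331970911939/7990198873596 ≈ 2.0440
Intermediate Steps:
w = -8774 (w = 107*(-82) = -8774)
E = 14 (E = 5 - (97 - 106) = 5 - 1*(-9) = 5 + 9 = 14)
y(a) = 14/a
(y(37)/6876)/w + 29266/14318 = ((14/37)/6876)/(-8774) + 29266/14318 = ((14*(1/37))*(1/6876))*(-1/8774) + 29266*(1/14318) = ((14/37)*(1/6876))*(-1/8774) + 14633/7159 = (7/127206)*(-1/8774) + 14633/7159 = -7/1116105444 + 14633/7159 = 16331970911939/7990198873596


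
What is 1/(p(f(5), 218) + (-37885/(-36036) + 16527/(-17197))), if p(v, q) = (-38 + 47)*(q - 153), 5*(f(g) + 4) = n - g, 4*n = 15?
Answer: 619711092/362586930193 ≈ 0.0017091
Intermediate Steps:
n = 15/4 (n = (¼)*15 = 15/4 ≈ 3.7500)
f(g) = -13/4 - g/5 (f(g) = -4 + (15/4 - g)/5 = -4 + (¾ - g/5) = -13/4 - g/5)
p(v, q) = -1377 + 9*q (p(v, q) = 9*(-153 + q) = -1377 + 9*q)
1/(p(f(5), 218) + (-37885/(-36036) + 16527/(-17197))) = 1/((-1377 + 9*218) + (-37885/(-36036) + 16527/(-17197))) = 1/((-1377 + 1962) + (-37885*(-1/36036) + 16527*(-1/17197))) = 1/(585 + (37885/36036 - 16527/17197)) = 1/(585 + 55941373/619711092) = 1/(362586930193/619711092) = 619711092/362586930193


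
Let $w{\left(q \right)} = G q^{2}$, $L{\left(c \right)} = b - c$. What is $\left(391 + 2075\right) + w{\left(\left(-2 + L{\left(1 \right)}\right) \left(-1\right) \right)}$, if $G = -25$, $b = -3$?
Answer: $1566$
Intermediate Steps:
$L{\left(c \right)} = -3 - c$
$w{\left(q \right)} = - 25 q^{2}$
$\left(391 + 2075\right) + w{\left(\left(-2 + L{\left(1 \right)}\right) \left(-1\right) \right)} = \left(391 + 2075\right) - 25 \left(\left(-2 - 4\right) \left(-1\right)\right)^{2} = 2466 - 25 \left(\left(-2 - 4\right) \left(-1\right)\right)^{2} = 2466 - 25 \left(\left(-6\right) \left(-1\right)\right)^{2} = 2466 - 25 \cdot 6^{2} = 2466 - 900 = 1566$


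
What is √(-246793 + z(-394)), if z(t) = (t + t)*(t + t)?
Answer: √374151 ≈ 611.68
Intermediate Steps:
z(t) = 4*t² (z(t) = (2*t)*(2*t) = 4*t²)
√(-246793 + z(-394)) = √(-246793 + 4*(-394)²) = √(-246793 + 4*155236) = √(-246793 + 620944) = √374151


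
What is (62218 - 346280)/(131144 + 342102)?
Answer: -142031/236623 ≈ -0.60024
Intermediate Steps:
(62218 - 346280)/(131144 + 342102) = -284062/473246 = -284062*1/473246 = -142031/236623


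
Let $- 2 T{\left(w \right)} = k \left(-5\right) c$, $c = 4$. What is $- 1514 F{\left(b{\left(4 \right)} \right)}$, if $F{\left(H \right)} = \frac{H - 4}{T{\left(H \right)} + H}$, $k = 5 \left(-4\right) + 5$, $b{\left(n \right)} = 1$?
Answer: $- \frac{4542}{149} \approx -30.483$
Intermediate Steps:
$k = -15$ ($k = -20 + 5 = -15$)
$T{\left(w \right)} = -150$ ($T{\left(w \right)} = - \frac{\left(-15\right) \left(-5\right) 4}{2} = - \frac{75 \cdot 4}{2} = \left(- \frac{1}{2}\right) 300 = -150$)
$F{\left(H \right)} = \frac{-4 + H}{-150 + H}$ ($F{\left(H \right)} = \frac{H - 4}{-150 + H} = \frac{-4 + H}{-150 + H}$)
$- 1514 F{\left(b{\left(4 \right)} \right)} = - 1514 \frac{-4 + 1}{-150 + 1} = - 1514 \frac{1}{-149} \left(-3\right) = - 1514 \left(\left(- \frac{1}{149}\right) \left(-3\right)\right) = \left(-1514\right) \frac{3}{149} = - \frac{4542}{149}$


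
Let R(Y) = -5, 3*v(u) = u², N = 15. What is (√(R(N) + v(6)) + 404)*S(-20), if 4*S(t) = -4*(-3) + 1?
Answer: 1313 + 13*√7/4 ≈ 1321.6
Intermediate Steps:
v(u) = u²/3
S(t) = 13/4 (S(t) = (-4*(-3) + 1)/4 = (12 + 1)/4 = (¼)*13 = 13/4)
(√(R(N) + v(6)) + 404)*S(-20) = (√(-5 + (⅓)*6²) + 404)*(13/4) = (√(-5 + (⅓)*36) + 404)*(13/4) = (√(-5 + 12) + 404)*(13/4) = (√7 + 404)*(13/4) = (404 + √7)*(13/4) = 1313 + 13*√7/4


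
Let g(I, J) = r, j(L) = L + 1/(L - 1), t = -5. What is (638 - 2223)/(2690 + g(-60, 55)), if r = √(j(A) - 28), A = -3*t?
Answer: -59691100/101305581 + 1585*I*√2534/101305581 ≈ -0.58922 + 0.00078759*I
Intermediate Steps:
A = 15 (A = -3*(-5) = 15)
j(L) = L + 1/(-1 + L)
r = I*√2534/14 (r = √((1 + 15² - 1*15)/(-1 + 15) - 28) = √((1 + 225 - 15)/14 - 28) = √((1/14)*211 - 28) = √(211/14 - 28) = √(-181/14) = I*√2534/14 ≈ 3.5956*I)
g(I, J) = I*√2534/14
(638 - 2223)/(2690 + g(-60, 55)) = (638 - 2223)/(2690 + I*√2534/14) = -1585/(2690 + I*√2534/14)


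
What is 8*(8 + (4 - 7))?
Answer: 40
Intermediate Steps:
8*(8 + (4 - 7)) = 8*(8 - 3) = 8*5 = 40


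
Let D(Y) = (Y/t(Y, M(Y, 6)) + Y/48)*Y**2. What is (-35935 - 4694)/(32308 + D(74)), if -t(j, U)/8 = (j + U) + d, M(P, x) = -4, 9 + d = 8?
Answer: -1868934/1840739 ≈ -1.0153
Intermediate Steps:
d = -1 (d = -9 + 8 = -1)
t(j, U) = 8 - 8*U - 8*j (t(j, U) = -8*((j + U) - 1) = -8*((U + j) - 1) = -8*(-1 + U + j) = 8 - 8*U - 8*j)
D(Y) = Y**2*(Y/48 + Y/(40 - 8*Y)) (D(Y) = (Y/(8 - 8*(-4) - 8*Y) + Y/48)*Y**2 = (Y/(8 + 32 - 8*Y) + Y*(1/48))*Y**2 = (Y/(40 - 8*Y) + Y/48)*Y**2 = (Y/48 + Y/(40 - 8*Y))*Y**2 = Y**2*(Y/48 + Y/(40 - 8*Y)))
(-35935 - 4694)/(32308 + D(74)) = (-35935 - 4694)/(32308 + (1/48)*74**3*(-11 + 74)/(-5 + 74)) = -40629/(32308 + (1/48)*405224*63/69) = -40629/(32308 + (1/48)*405224*(1/69)*63) = -40629/(32308 + 354571/46) = -40629/1840739/46 = -40629*46/1840739 = -1868934/1840739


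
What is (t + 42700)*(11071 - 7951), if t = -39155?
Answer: 11060400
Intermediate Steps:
(t + 42700)*(11071 - 7951) = (-39155 + 42700)*(11071 - 7951) = 3545*3120 = 11060400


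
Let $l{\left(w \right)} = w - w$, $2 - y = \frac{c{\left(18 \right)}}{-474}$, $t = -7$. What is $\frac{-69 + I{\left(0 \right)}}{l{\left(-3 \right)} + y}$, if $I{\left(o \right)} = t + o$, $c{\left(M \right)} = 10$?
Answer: $- \frac{18012}{479} \approx -37.603$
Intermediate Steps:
$y = \frac{479}{237}$ ($y = 2 - \frac{10}{-474} = 2 - 10 \left(- \frac{1}{474}\right) = 2 - - \frac{5}{237} = 2 + \frac{5}{237} = \frac{479}{237} \approx 2.0211$)
$l{\left(w \right)} = 0$
$I{\left(o \right)} = -7 + o$
$\frac{-69 + I{\left(0 \right)}}{l{\left(-3 \right)} + y} = \frac{-69 + \left(-7 + 0\right)}{0 + \frac{479}{237}} = \frac{-69 - 7}{\frac{479}{237}} = \left(-76\right) \frac{237}{479} = - \frac{18012}{479}$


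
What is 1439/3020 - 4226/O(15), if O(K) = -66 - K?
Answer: 12879079/244620 ≈ 52.649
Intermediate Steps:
1439/3020 - 4226/O(15) = 1439/3020 - 4226/(-66 - 1*15) = 1439*(1/3020) - 4226/(-66 - 15) = 1439/3020 - 4226/(-81) = 1439/3020 - 4226*(-1/81) = 1439/3020 + 4226/81 = 12879079/244620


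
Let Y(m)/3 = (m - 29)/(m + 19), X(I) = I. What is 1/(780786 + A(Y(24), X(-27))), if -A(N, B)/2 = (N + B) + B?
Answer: 43/33578472 ≈ 1.2806e-6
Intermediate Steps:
Y(m) = 3*(-29 + m)/(19 + m) (Y(m) = 3*((m - 29)/(m + 19)) = 3*((-29 + m)/(19 + m)) = 3*(-29 + m)/(19 + m))
A(N, B) = -4*B - 2*N (A(N, B) = -2*((N + B) + B) = -2*((B + N) + B) = -2*(N + 2*B) = -4*B - 2*N)
1/(780786 + A(Y(24), X(-27))) = 1/(780786 + (-4*(-27) - 6*(-29 + 24)/(19 + 24))) = 1/(780786 + (108 - 6*(-5)/43)) = 1/(780786 + (108 - 2*(-15/43))) = 1/(780786 + (108 + 30/43)) = 1/(780786 + 4674/43) = 1/(33578472/43) = 43/33578472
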